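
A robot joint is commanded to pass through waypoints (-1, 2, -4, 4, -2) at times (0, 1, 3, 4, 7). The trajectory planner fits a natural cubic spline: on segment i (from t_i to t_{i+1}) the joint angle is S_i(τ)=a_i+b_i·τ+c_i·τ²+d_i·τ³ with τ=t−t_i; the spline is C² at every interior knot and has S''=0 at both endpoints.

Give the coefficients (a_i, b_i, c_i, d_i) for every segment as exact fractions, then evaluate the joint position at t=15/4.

  seg 0: a=-1 b=614/125 c=0 d=-239/125
  seg 1: a=2 b=-103/125 c=-717/125 d=581/250
  seg 2: a=-4 b=103/25 c=1026/125 d=-541/125
  seg 3: a=4 b=944/125 c=-597/125 d=199/375
S(15/4) = 15049/8000

Δ: Δ0=3, Δ1=-3, Δ2=8, Δ3=-2
row 1: diag=6, rhs=-36; c'=1/3, d'=-6
row 2: denom=6−2·1/3=16/3; d'=(66−2·-6)/(16/3)=117/8
row 3: denom=8−1·3/16=125/16; d'=(-60−1·117/8)/(125/16)=-1194/125
back: M3=-1194/125
back: M2=117/8−3/16·-1194/125=2052/125
back: M1=-6−1/3·2052/125=-1434/125
M: M0=0, M1=-1434/125, M2=2052/125, M3=-1194/125, M4=0
seg 0: a=-1, c=M0/2=0, d=(M1−M0)/(6·1)=-239/125, b=Δ0−h0·(2M0+M1)/6=614/125
seg 1: a=2, c=M1/2=-717/125, d=(M2−M1)/(6·2)=581/250, b=Δ1−h1·(2M1+M2)/6=-103/125
seg 2: a=-4, c=M2/2=1026/125, d=(M3−M2)/(6·1)=-541/125, b=Δ2−h2·(2M2+M3)/6=103/25
seg 3: a=4, c=M3/2=-597/125, d=(M4−M3)/(6·3)=199/375, b=Δ3−h3·(2M3+M4)/6=944/125
t_q=15/4 → seg 2, τ=3/4; S=-4+103/25·τ+1026/125·τ²+-541/125·τ³=15049/8000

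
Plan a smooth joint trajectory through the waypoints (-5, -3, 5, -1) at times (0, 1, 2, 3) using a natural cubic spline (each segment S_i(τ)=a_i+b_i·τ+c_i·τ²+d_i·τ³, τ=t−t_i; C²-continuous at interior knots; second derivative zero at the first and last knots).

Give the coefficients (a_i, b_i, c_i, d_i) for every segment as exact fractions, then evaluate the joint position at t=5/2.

  seg 0: a=-5 b=-8/15 c=0 d=38/15
  seg 1: a=-3 b=106/15 c=38/5 d=-20/3
  seg 2: a=5 b=34/15 c=-62/5 d=62/15
S(5/2) = 71/20

Δ: Δ0=2, Δ1=8, Δ2=-6
row 1: diag=4, rhs=36; c'=1/4, d'=9
row 2: denom=4−1·1/4=15/4; d'=(-84−1·9)/(15/4)=-124/5
back: M2=-124/5
back: M1=9−1/4·-124/5=76/5
M: M0=0, M1=76/5, M2=-124/5, M3=0
seg 0: a=-5, c=M0/2=0, d=(M1−M0)/(6·1)=38/15, b=Δ0−h0·(2M0+M1)/6=-8/15
seg 1: a=-3, c=M1/2=38/5, d=(M2−M1)/(6·1)=-20/3, b=Δ1−h1·(2M1+M2)/6=106/15
seg 2: a=5, c=M2/2=-62/5, d=(M3−M2)/(6·1)=62/15, b=Δ2−h2·(2M2+M3)/6=34/15
t_q=5/2 → seg 2, τ=1/2; S=5+34/15·τ+-62/5·τ²+62/15·τ³=71/20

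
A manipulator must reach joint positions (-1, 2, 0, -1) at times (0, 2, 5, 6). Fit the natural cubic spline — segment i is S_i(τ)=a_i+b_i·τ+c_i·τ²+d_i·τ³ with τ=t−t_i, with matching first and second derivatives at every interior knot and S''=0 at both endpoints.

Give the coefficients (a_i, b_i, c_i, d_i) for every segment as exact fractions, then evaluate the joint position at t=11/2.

Δ: Δ0=3/2, Δ1=-2/3, Δ2=-1
row 1: diag=10, rhs=-13; c'=3/10, d'=-13/10
row 2: denom=8−3·3/10=71/10; d'=(-2−3·-13/10)/(71/10)=19/71
back: M2=19/71
back: M1=-13/10−3/10·19/71=-98/71
M: M0=0, M1=-98/71, M2=19/71, M3=0
seg 0: a=-1, c=M0/2=0, d=(M1−M0)/(6·2)=-49/426, b=Δ0−h0·(2M0+M1)/6=835/426
seg 1: a=2, c=M1/2=-49/71, d=(M2−M1)/(6·3)=13/142, b=Δ1−h1·(2M1+M2)/6=247/426
seg 2: a=0, c=M2/2=19/142, d=(M3−M2)/(6·1)=-19/426, b=Δ2−h2·(2M2+M3)/6=-232/213
t_q=11/2 → seg 2, τ=1/2; S=0+-232/213·τ+19/142·τ²+-19/426·τ³=-587/1136

  seg 0: a=-1 b=835/426 c=0 d=-49/426
  seg 1: a=2 b=247/426 c=-49/71 d=13/142
  seg 2: a=0 b=-232/213 c=19/142 d=-19/426
S(11/2) = -587/1136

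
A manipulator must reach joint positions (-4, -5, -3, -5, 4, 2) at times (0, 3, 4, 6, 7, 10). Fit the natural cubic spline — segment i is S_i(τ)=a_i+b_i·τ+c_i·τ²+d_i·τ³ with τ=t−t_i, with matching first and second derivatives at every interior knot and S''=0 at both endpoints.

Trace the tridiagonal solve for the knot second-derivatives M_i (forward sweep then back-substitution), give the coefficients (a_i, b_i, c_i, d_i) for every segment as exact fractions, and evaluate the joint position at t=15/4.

Δ: Δ0=-1/3, Δ1=2, Δ2=-1, Δ3=9, Δ4=-2/3
row 1: diag=8, rhs=14; c'=1/8, d'=7/4
row 2: denom=6−1·1/8=47/8; d'=(-18−1·7/4)/(47/8)=-158/47
row 3: denom=6−2·16/47=250/47; d'=(60−2·-158/47)/(250/47)=1568/125
row 4: denom=8−1·47/250=1953/250; d'=(-58−1·1568/125)/(1953/250)=-17636/1953
back: M4=-17636/1953
back: M3=1568/125−47/250·-17636/1953=27814/1953
back: M2=-158/47−16/47·27814/1953=-16034/1953
back: M1=7/4−1/8·-16034/1953=5422/1953
M: M0=0, M1=5422/1953, M2=-16034/1953, M3=27814/1953, M4=-17636/1953, M5=0
seg 0: a=-4, c=M0/2=0, d=(M1−M0)/(6·3)=2711/17577, b=Δ0−h0·(2M0+M1)/6=-3362/1953
seg 1: a=-5, c=M1/2=2711/1953, d=(M2−M1)/(6·1)=-1192/651, b=Δ1−h1·(2M1+M2)/6=4771/1953
seg 2: a=-3, c=M2/2=-8017/1953, d=(M3−M2)/(6·2)=58/31, b=Δ2−h2·(2M2+M3)/6=-535/1953
seg 3: a=-5, c=M3/2=13907/1953, d=(M4−M3)/(6·1)=-2525/651, b=Δ3−h3·(2M3+M4)/6=11245/1953
seg 4: a=4, c=M4/2=-8818/1953, d=(M5−M4)/(6·3)=8818/17577, b=Δ4−h4·(2M4+M5)/6=16334/1953
t_q=15/4 → seg 1, τ=3/4; S=-5+4771/1953·τ+2711/1953·τ²+-1192/651·τ³=-32909/10416

  seg 0: a=-4 b=-3362/1953 c=0 d=2711/17577
  seg 1: a=-5 b=4771/1953 c=2711/1953 d=-1192/651
  seg 2: a=-3 b=-535/1953 c=-8017/1953 d=58/31
  seg 3: a=-5 b=11245/1953 c=13907/1953 d=-2525/651
  seg 4: a=4 b=16334/1953 c=-8818/1953 d=8818/17577
S(15/4) = -32909/10416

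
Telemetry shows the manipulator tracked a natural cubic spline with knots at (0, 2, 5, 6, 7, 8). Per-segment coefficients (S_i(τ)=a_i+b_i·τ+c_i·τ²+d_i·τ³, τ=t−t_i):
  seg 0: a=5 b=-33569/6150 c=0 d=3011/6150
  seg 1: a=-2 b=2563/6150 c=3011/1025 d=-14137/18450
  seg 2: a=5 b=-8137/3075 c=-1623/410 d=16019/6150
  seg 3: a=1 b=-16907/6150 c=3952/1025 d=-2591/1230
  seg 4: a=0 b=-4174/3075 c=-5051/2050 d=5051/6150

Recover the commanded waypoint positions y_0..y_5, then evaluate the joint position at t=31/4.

y_0 = S_0(0) = a_0 = 5
y_1 = S_1(0) = a_1 = -2
y_2 = S_2(0) = a_2 = 5
y_3 = S_3(0) = a_3 = 1
y_4 = S_4(0) = a_4 = 0
y_5 = S_4(1) = -3
t_q=31/4 is in segment 4 (τ=3/4); S_4(τ)=-53989/26240

y_0=5 y_1=-2 y_2=5 y_3=1 y_4=0 y_5=-3
S(31/4) = -53989/26240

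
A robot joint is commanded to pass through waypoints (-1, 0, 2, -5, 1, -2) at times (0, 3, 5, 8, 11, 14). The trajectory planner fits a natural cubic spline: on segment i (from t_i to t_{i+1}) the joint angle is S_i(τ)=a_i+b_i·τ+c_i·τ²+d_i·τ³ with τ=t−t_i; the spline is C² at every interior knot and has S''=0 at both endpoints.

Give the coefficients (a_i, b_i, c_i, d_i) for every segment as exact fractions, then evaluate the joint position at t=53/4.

Δ: Δ0=1/3, Δ1=1, Δ2=-7/3, Δ3=2, Δ4=-1
row 1: diag=10, rhs=4; c'=1/5, d'=2/5
row 2: denom=10−2·1/5=48/5; d'=(-20−2·2/5)/(48/5)=-13/6
row 3: denom=12−3·5/16=177/16; d'=(26−3·-13/6)/(177/16)=520/177
row 4: denom=12−3·16/59=660/59; d'=(-18−3·520/177)/(660/59)=-791/330
back: M4=-791/330
back: M3=520/177−16/59·-791/330=592/165
back: M2=-13/6−5/16·592/165=-217/66
back: M1=2/5−1/5·-217/66=349/330
M: M0=0, M1=349/330, M2=-217/66, M3=592/165, M4=-791/330, M5=0
seg 0: a=-1, c=M0/2=0, d=(M1−M0)/(6·3)=349/5940, b=Δ0−h0·(2M0+M1)/6=-43/220
seg 1: a=0, c=M1/2=349/660, d=(M2−M1)/(6·2)=-239/660, b=Δ1−h1·(2M1+M2)/6=153/110
seg 2: a=2, c=M2/2=-217/132, d=(M3−M2)/(6·3)=2269/5940, b=Δ2−h2·(2M2+M3)/6=-277/330
seg 3: a=-5, c=M3/2=296/165, d=(M4−M3)/(6·3)=-395/1188, b=Δ3−h3·(2M3+M4)/6=-257/660
seg 4: a=1, c=M4/2=-791/660, d=(M5−M4)/(6·3)=791/5940, b=Δ4−h4·(2M4+M5)/6=461/330
t_q=53/4 → seg 4, τ=9/4; S=1+461/330·τ+-791/660·τ²+791/5940·τ³=-1147/2816

  seg 0: a=-1 b=-43/220 c=0 d=349/5940
  seg 1: a=0 b=153/110 c=349/660 d=-239/660
  seg 2: a=2 b=-277/330 c=-217/132 d=2269/5940
  seg 3: a=-5 b=-257/660 c=296/165 d=-395/1188
  seg 4: a=1 b=461/330 c=-791/660 d=791/5940
S(53/4) = -1147/2816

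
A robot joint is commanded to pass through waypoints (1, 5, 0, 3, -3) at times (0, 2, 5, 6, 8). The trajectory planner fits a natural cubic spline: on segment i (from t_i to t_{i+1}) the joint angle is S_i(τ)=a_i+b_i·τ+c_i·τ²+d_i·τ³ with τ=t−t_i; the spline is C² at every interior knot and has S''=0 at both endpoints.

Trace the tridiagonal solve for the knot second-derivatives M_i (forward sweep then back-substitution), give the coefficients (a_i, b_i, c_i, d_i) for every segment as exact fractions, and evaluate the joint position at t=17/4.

  seg 0: a=1 b=2071/624 c=0 d=-823/2496
  seg 1: a=5 b=-199/312 c=-823/416 d=157/288
  seg 2: a=0 b=2759/1248 c=609/208 d=-2669/1248
  seg 3: a=3 b=515/312 c=-1451/416 d=1451/2496
S(17/4) = -6419/26624

Δ: Δ0=2, Δ1=-5/3, Δ2=3, Δ3=-3
row 1: diag=10, rhs=-22; c'=3/10, d'=-11/5
row 2: denom=8−3·3/10=71/10; d'=(28−3·-11/5)/(71/10)=346/71
row 3: denom=6−1·10/71=416/71; d'=(-36−1·346/71)/(416/71)=-1451/208
back: M3=-1451/208
back: M2=346/71−10/71·-1451/208=609/104
back: M1=-11/5−3/10·609/104=-823/208
M: M0=0, M1=-823/208, M2=609/104, M3=-1451/208, M4=0
seg 0: a=1, c=M0/2=0, d=(M1−M0)/(6·2)=-823/2496, b=Δ0−h0·(2M0+M1)/6=2071/624
seg 1: a=5, c=M1/2=-823/416, d=(M2−M1)/(6·3)=157/288, b=Δ1−h1·(2M1+M2)/6=-199/312
seg 2: a=0, c=M2/2=609/208, d=(M3−M2)/(6·1)=-2669/1248, b=Δ2−h2·(2M2+M3)/6=2759/1248
seg 3: a=3, c=M3/2=-1451/416, d=(M4−M3)/(6·2)=1451/2496, b=Δ3−h3·(2M3+M4)/6=515/312
t_q=17/4 → seg 1, τ=9/4; S=5+-199/312·τ+-823/416·τ²+157/288·τ³=-6419/26624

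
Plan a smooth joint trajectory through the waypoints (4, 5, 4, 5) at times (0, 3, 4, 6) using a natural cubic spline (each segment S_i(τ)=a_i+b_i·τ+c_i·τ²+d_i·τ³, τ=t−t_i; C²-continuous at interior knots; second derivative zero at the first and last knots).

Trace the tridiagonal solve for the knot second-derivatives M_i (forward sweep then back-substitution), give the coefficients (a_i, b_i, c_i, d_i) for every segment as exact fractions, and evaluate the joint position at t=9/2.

Δ: Δ0=1/3, Δ1=-1, Δ2=1/2
row 1: diag=8, rhs=-8; c'=1/8, d'=-1
row 2: denom=6−1·1/8=47/8; d'=(9−1·-1)/(47/8)=80/47
back: M2=80/47
back: M1=-1−1/8·80/47=-57/47
M: M0=0, M1=-57/47, M2=80/47, M3=0
seg 0: a=4, c=M0/2=0, d=(M1−M0)/(6·3)=-19/282, b=Δ0−h0·(2M0+M1)/6=265/282
seg 1: a=5, c=M1/2=-57/94, d=(M2−M1)/(6·1)=137/282, b=Δ1−h1·(2M1+M2)/6=-124/141
seg 2: a=4, c=M2/2=40/47, d=(M3−M2)/(6·2)=-20/141, b=Δ2−h2·(2M2+M3)/6=-179/282
t_q=9/2 → seg 2, τ=1/2; S=4+-179/282·τ+40/47·τ²+-20/141·τ³=729/188

  seg 0: a=4 b=265/282 c=0 d=-19/282
  seg 1: a=5 b=-124/141 c=-57/94 d=137/282
  seg 2: a=4 b=-179/282 c=40/47 d=-20/141
S(9/2) = 729/188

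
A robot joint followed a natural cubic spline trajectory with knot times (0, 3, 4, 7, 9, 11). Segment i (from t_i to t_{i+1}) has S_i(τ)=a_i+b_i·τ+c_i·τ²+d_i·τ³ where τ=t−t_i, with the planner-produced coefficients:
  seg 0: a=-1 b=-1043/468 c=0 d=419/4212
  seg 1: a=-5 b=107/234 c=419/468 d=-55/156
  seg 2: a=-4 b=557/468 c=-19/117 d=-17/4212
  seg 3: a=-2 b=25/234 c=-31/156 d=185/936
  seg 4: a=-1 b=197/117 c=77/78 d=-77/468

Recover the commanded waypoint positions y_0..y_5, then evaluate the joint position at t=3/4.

y_0 = S_0(0) = a_0 = -1
y_1 = S_1(0) = a_1 = -5
y_2 = S_2(0) = a_2 = -4
y_3 = S_3(0) = a_3 = -2
y_4 = S_4(0) = a_4 = -1
y_5 = S_4(2) = 5
t_q=3/4 is in segment 0 (τ=3/4); S_0(τ)=-8751/3328

y_0=-1 y_1=-5 y_2=-4 y_3=-2 y_4=-1 y_5=5
S(3/4) = -8751/3328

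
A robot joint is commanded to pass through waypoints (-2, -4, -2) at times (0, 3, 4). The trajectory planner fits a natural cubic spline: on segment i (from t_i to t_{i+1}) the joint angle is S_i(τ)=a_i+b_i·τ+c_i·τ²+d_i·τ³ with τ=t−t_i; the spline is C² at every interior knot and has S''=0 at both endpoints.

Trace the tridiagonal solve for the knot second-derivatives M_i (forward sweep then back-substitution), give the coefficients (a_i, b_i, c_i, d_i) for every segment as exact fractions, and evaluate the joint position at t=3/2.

  seg 0: a=-2 b=-5/3 c=0 d=1/9
  seg 1: a=-4 b=4/3 c=1 d=-1/3
S(3/2) = -33/8

Δ: Δ0=-2/3, Δ1=2
row 1: diag=8, rhs=16; c'=1/8, d'=2
back: M1=2
M: M0=0, M1=2, M2=0
seg 0: a=-2, c=M0/2=0, d=(M1−M0)/(6·3)=1/9, b=Δ0−h0·(2M0+M1)/6=-5/3
seg 1: a=-4, c=M1/2=1, d=(M2−M1)/(6·1)=-1/3, b=Δ1−h1·(2M1+M2)/6=4/3
t_q=3/2 → seg 0, τ=3/2; S=-2+-5/3·τ+0·τ²+1/9·τ³=-33/8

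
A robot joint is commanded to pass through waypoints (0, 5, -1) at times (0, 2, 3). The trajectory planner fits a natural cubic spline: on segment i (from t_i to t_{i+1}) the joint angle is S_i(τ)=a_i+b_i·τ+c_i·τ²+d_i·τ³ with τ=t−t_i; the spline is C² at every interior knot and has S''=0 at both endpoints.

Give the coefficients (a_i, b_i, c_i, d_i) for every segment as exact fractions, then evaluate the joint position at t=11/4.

Δ: Δ0=5/2, Δ1=-6
row 1: diag=6, rhs=-51; c'=1/6, d'=-17/2
back: M1=-17/2
M: M0=0, M1=-17/2, M2=0
seg 0: a=0, c=M0/2=0, d=(M1−M0)/(6·2)=-17/24, b=Δ0−h0·(2M0+M1)/6=16/3
seg 1: a=5, c=M1/2=-17/4, d=(M2−M1)/(6·1)=17/12, b=Δ1−h1·(2M1+M2)/6=-19/6
t_q=11/4 → seg 1, τ=3/4; S=5+-19/6·τ+-17/4·τ²+17/12·τ³=213/256

  seg 0: a=0 b=16/3 c=0 d=-17/24
  seg 1: a=5 b=-19/6 c=-17/4 d=17/12
S(11/4) = 213/256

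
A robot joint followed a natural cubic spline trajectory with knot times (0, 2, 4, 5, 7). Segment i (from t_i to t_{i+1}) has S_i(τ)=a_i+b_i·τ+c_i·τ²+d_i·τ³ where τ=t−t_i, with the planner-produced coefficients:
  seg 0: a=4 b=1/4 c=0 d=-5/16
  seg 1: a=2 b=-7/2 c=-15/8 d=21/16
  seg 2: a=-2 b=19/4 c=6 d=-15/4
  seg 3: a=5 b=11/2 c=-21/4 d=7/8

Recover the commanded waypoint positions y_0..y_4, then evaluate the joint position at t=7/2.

y_0 = S_0(0) = a_0 = 4
y_1 = S_1(0) = a_1 = 2
y_2 = S_2(0) = a_2 = -2
y_3 = S_3(0) = a_3 = 5
y_4 = S_3(2) = 2
t_q=7/2 is in segment 1 (τ=3/2); S_1(τ)=-389/128

y_0=4 y_1=2 y_2=-2 y_3=5 y_4=2
S(7/2) = -389/128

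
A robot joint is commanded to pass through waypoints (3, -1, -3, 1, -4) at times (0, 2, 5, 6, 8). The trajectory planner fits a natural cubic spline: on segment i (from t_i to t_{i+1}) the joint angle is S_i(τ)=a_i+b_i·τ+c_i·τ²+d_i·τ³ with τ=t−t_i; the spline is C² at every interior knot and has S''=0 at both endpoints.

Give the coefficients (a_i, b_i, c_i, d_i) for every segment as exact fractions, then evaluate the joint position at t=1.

Δ: Δ0=-2, Δ1=-2/3, Δ2=4, Δ3=-5/2
row 1: diag=10, rhs=8; c'=3/10, d'=4/5
row 2: denom=8−3·3/10=71/10; d'=(28−3·4/5)/(71/10)=256/71
row 3: denom=6−1·10/71=416/71; d'=(-39−1·256/71)/(416/71)=-3025/416
back: M3=-3025/416
back: M2=256/71−10/71·-3025/416=963/208
back: M1=4/5−3/10·963/208=-245/416
M: M0=0, M1=-245/416, M2=963/208, M3=-3025/416, M4=0
seg 0: a=3, c=M0/2=0, d=(M1−M0)/(6·2)=-245/4992, b=Δ0−h0·(2M0+M1)/6=-2251/1248
seg 1: a=-1, c=M1/2=-245/832, d=(M2−M1)/(6·3)=167/576, b=Δ1−h1·(2M1+M2)/6=-1493/624
seg 2: a=-3, c=M2/2=963/416, d=(M3−M2)/(6·1)=-4951/2496, b=Δ2−h2·(2M2+M3)/6=9157/2496
seg 3: a=1, c=M3/2=-3025/832, d=(M4−M3)/(6·2)=3025/4992, b=Δ3−h3·(2M3+M4)/6=1465/624
t_q=1 → seg 0, τ=1; S=3+-2251/1248·τ+0·τ²+-245/4992·τ³=1909/1664

  seg 0: a=3 b=-2251/1248 c=0 d=-245/4992
  seg 1: a=-1 b=-1493/624 c=-245/832 d=167/576
  seg 2: a=-3 b=9157/2496 c=963/416 d=-4951/2496
  seg 3: a=1 b=1465/624 c=-3025/832 d=3025/4992
S(1) = 1909/1664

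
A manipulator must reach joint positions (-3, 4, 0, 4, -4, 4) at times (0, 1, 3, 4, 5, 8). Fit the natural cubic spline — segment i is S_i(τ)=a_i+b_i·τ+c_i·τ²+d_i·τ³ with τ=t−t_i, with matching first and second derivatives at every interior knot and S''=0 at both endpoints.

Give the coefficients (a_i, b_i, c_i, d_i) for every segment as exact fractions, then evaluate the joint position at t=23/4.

Δ: Δ0=7, Δ1=-2, Δ2=4, Δ3=-8, Δ4=8/3
row 1: diag=6, rhs=-54; c'=1/3, d'=-9
row 2: denom=6−2·1/3=16/3; d'=(36−2·-9)/(16/3)=81/8
row 3: denom=4−1·3/16=61/16; d'=(-72−1·81/8)/(61/16)=-1314/61
row 4: denom=8−1·16/61=472/61; d'=(64−1·-1314/61)/(472/61)=2609/236
back: M4=2609/236
back: M3=-1314/61−16/61·2609/236=-1442/59
back: M2=81/8−3/16·-1442/59=3471/236
back: M1=-9−1/3·3471/236=-3281/236
M: M0=0, M1=-3281/236, M2=3471/236, M3=-1442/59, M4=2609/236, M5=0
seg 0: a=-3, c=M0/2=0, d=(M1−M0)/(6·1)=-3281/1416, b=Δ0−h0·(2M0+M1)/6=13193/1416
seg 1: a=4, c=M1/2=-3281/472, d=(M2−M1)/(6·2)=422/177, b=Δ1−h1·(2M1+M2)/6=1675/708
seg 2: a=0, c=M2/2=3471/472, d=(M3−M2)/(6·1)=-9239/1416, b=Δ2−h2·(2M2+M3)/6=2245/708
seg 3: a=4, c=M3/2=-721/59, d=(M4−M3)/(6·1)=8377/1416, b=Δ3−h3·(2M3+M4)/6=-2401/1416
seg 4: a=-4, c=M4/2=2609/472, d=(M5−M4)/(6·3)=-2609/4248, b=Δ4−h4·(2M4+M5)/6=-5939/708
t_q=23/4 → seg 4, τ=3/4; S=-4+-5939/708·τ+2609/472·τ²+-2609/4248·τ³=-224783/30208

  seg 0: a=-3 b=13193/1416 c=0 d=-3281/1416
  seg 1: a=4 b=1675/708 c=-3281/472 d=422/177
  seg 2: a=0 b=2245/708 c=3471/472 d=-9239/1416
  seg 3: a=4 b=-2401/1416 c=-721/59 d=8377/1416
  seg 4: a=-4 b=-5939/708 c=2609/472 d=-2609/4248
S(23/4) = -224783/30208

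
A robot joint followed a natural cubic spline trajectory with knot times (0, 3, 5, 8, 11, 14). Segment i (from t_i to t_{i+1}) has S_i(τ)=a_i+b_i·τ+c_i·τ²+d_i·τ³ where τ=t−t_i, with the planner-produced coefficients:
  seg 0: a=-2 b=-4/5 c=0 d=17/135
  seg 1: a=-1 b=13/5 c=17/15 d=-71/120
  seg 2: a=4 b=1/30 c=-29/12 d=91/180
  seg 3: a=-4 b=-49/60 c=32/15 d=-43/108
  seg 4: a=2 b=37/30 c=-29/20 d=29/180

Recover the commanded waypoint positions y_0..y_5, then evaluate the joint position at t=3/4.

y_0=-2 y_1=-1 y_2=4 y_3=-4 y_4=2 y_5=-3
S(3/4) = -163/64

y_0 = S_0(0) = a_0 = -2
y_1 = S_1(0) = a_1 = -1
y_2 = S_2(0) = a_2 = 4
y_3 = S_3(0) = a_3 = -4
y_4 = S_4(0) = a_4 = 2
y_5 = S_4(3) = -3
t_q=3/4 is in segment 0 (τ=3/4); S_0(τ)=-163/64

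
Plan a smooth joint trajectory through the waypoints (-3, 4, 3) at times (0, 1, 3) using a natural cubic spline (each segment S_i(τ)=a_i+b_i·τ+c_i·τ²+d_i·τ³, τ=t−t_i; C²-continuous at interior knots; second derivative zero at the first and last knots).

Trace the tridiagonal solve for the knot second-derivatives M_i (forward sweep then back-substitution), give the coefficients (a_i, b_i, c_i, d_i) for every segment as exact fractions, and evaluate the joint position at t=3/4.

  seg 0: a=-3 b=33/4 c=0 d=-5/4
  seg 1: a=4 b=9/2 c=-15/4 d=5/8
S(3/4) = 681/256

Δ: Δ0=7, Δ1=-1/2
row 1: diag=6, rhs=-45; c'=1/3, d'=-15/2
back: M1=-15/2
M: M0=0, M1=-15/2, M2=0
seg 0: a=-3, c=M0/2=0, d=(M1−M0)/(6·1)=-5/4, b=Δ0−h0·(2M0+M1)/6=33/4
seg 1: a=4, c=M1/2=-15/4, d=(M2−M1)/(6·2)=5/8, b=Δ1−h1·(2M1+M2)/6=9/2
t_q=3/4 → seg 0, τ=3/4; S=-3+33/4·τ+0·τ²+-5/4·τ³=681/256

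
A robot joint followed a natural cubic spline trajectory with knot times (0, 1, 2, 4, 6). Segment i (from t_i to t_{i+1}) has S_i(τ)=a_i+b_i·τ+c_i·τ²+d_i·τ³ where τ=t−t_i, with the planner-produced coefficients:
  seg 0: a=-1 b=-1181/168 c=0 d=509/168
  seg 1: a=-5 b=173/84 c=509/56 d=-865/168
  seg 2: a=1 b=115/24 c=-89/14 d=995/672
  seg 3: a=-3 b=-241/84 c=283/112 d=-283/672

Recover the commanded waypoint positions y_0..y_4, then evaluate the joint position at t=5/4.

y_0=-1 y_1=-5 y_2=1 y_3=-3 y_4=-2
S(5/4) = -14327/3584

y_0 = S_0(0) = a_0 = -1
y_1 = S_1(0) = a_1 = -5
y_2 = S_2(0) = a_2 = 1
y_3 = S_3(0) = a_3 = -3
y_4 = S_3(2) = -2
t_q=5/4 is in segment 1 (τ=1/4); S_1(τ)=-14327/3584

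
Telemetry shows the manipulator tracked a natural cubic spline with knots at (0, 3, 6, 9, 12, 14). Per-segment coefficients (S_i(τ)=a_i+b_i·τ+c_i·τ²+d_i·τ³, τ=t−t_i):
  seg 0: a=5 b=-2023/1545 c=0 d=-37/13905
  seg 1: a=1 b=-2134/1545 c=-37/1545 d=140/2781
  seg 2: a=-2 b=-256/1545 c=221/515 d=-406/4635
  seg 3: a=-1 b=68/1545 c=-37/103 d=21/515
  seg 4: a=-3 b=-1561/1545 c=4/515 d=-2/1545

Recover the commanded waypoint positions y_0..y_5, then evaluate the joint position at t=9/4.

y_0 = S_0(0) = a_0 = 5
y_1 = S_1(0) = a_1 = 1
y_2 = S_2(0) = a_2 = -2
y_3 = S_3(0) = a_3 = -1
y_4 = S_4(0) = a_4 = -3
y_5 = S_4(2) = -5
t_q=9/4 is in segment 0 (τ=9/4); S_0(τ)=66697/32960

y_0=5 y_1=1 y_2=-2 y_3=-1 y_4=-3 y_5=-5
S(9/4) = 66697/32960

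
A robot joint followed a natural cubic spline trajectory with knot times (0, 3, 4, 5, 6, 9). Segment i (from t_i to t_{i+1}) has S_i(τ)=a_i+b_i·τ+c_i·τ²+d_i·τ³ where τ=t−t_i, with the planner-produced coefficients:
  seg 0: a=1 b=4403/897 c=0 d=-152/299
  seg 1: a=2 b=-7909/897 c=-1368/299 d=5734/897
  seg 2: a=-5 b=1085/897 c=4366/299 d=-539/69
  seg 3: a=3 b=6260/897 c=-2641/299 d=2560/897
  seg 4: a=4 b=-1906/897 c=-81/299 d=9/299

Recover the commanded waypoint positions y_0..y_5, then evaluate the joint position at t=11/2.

y_0 = S_0(0) = a_0 = 1
y_1 = S_1(0) = a_1 = 2
y_2 = S_2(0) = a_2 = -5
y_3 = S_3(0) = a_3 = 3
y_4 = S_4(0) = a_4 = 4
y_5 = S_4(3) = -4
t_q=11/2 is in segment 3 (τ=1/2); S_3(τ)=5547/1196

y_0=1 y_1=2 y_2=-5 y_3=3 y_4=4 y_5=-4
S(11/2) = 5547/1196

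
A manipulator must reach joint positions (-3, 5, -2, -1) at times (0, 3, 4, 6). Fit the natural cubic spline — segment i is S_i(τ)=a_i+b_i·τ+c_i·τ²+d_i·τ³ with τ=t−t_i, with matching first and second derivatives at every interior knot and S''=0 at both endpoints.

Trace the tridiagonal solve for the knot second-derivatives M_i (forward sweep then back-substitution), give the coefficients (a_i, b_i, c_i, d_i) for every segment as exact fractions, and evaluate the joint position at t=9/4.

  seg 0: a=-3 b=1931/282 c=0 d=-131/282
  seg 1: a=5 b=-803/141 c=-393/94 d=811/282
  seg 2: a=-2 b=-1531/282 c=209/47 d=-209/282
S(9/4) = 42807/6016

Δ: Δ0=8/3, Δ1=-7, Δ2=1/2
row 1: diag=8, rhs=-58; c'=1/8, d'=-29/4
row 2: denom=6−1·1/8=47/8; d'=(45−1·-29/4)/(47/8)=418/47
back: M2=418/47
back: M1=-29/4−1/8·418/47=-393/47
M: M0=0, M1=-393/47, M2=418/47, M3=0
seg 0: a=-3, c=M0/2=0, d=(M1−M0)/(6·3)=-131/282, b=Δ0−h0·(2M0+M1)/6=1931/282
seg 1: a=5, c=M1/2=-393/94, d=(M2−M1)/(6·1)=811/282, b=Δ1−h1·(2M1+M2)/6=-803/141
seg 2: a=-2, c=M2/2=209/47, d=(M3−M2)/(6·2)=-209/282, b=Δ2−h2·(2M2+M3)/6=-1531/282
t_q=9/4 → seg 0, τ=9/4; S=-3+1931/282·τ+0·τ²+-131/282·τ³=42807/6016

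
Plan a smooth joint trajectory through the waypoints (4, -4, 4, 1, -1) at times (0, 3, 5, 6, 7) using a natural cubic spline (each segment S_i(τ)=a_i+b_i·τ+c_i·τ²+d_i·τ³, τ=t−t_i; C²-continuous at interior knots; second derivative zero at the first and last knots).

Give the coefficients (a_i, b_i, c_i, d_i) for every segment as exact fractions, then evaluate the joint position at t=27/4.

Δ: Δ0=-8/3, Δ1=4, Δ2=-3, Δ3=-2
row 1: diag=10, rhs=40; c'=1/5, d'=4
row 2: denom=6−2·1/5=28/5; d'=(-42−2·4)/(28/5)=-125/14
row 3: denom=4−1·5/28=107/28; d'=(6−1·-125/14)/(107/28)=418/107
back: M3=418/107
back: M2=-125/14−5/28·418/107=-1030/107
back: M1=4−1/5·-1030/107=634/107
M: M0=0, M1=634/107, M2=-1030/107, M3=418/107, M4=0
seg 0: a=4, c=M0/2=0, d=(M1−M0)/(6·3)=317/963, b=Δ0−h0·(2M0+M1)/6=-1807/321
seg 1: a=-4, c=M1/2=317/107, d=(M2−M1)/(6·2)=-416/321, b=Δ1−h1·(2M1+M2)/6=1046/321
seg 2: a=4, c=M2/2=-515/107, d=(M3−M2)/(6·1)=724/321, b=Δ2−h2·(2M2+M3)/6=-142/321
seg 3: a=1, c=M3/2=209/107, d=(M4−M3)/(6·1)=-209/321, b=Δ3−h3·(2M3+M4)/6=-1060/321
t_q=27/4 → seg 3, τ=3/4; S=1+-1060/321·τ+209/107·τ²+-209/321·τ³=-4469/6848

  seg 0: a=4 b=-1807/321 c=0 d=317/963
  seg 1: a=-4 b=1046/321 c=317/107 d=-416/321
  seg 2: a=4 b=-142/321 c=-515/107 d=724/321
  seg 3: a=1 b=-1060/321 c=209/107 d=-209/321
S(27/4) = -4469/6848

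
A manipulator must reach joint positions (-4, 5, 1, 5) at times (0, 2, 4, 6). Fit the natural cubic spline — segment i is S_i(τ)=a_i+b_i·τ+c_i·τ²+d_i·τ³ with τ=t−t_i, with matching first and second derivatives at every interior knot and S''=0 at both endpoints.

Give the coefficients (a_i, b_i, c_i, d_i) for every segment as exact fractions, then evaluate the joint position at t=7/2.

Δ: Δ0=9/2, Δ1=-2, Δ2=2
row 1: diag=8, rhs=-39; c'=1/4, d'=-39/8
row 2: denom=8−2·1/4=15/2; d'=(24−2·-39/8)/(15/2)=9/2
back: M2=9/2
back: M1=-39/8−1/4·9/2=-6
M: M0=0, M1=-6, M2=9/2, M3=0
seg 0: a=-4, c=M0/2=0, d=(M1−M0)/(6·2)=-1/2, b=Δ0−h0·(2M0+M1)/6=13/2
seg 1: a=5, c=M1/2=-3, d=(M2−M1)/(6·2)=7/8, b=Δ1−h1·(2M1+M2)/6=1/2
seg 2: a=1, c=M2/2=9/4, d=(M3−M2)/(6·2)=-3/8, b=Δ2−h2·(2M2+M3)/6=-1
t_q=7/2 → seg 1, τ=3/2; S=5+1/2·τ+-3·τ²+7/8·τ³=125/64

  seg 0: a=-4 b=13/2 c=0 d=-1/2
  seg 1: a=5 b=1/2 c=-3 d=7/8
  seg 2: a=1 b=-1 c=9/4 d=-3/8
S(7/2) = 125/64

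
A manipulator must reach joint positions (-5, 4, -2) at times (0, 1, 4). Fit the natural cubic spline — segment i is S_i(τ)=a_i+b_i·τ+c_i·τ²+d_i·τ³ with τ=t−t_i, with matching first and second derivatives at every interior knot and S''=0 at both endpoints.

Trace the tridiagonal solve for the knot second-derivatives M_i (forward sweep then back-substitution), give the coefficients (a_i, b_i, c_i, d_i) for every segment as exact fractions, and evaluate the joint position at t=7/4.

  seg 0: a=-5 b=83/8 c=0 d=-11/8
  seg 1: a=4 b=25/4 c=-33/8 d=11/24
S(7/4) = 3359/512

Δ: Δ0=9, Δ1=-2
row 1: diag=8, rhs=-66; c'=3/8, d'=-33/4
back: M1=-33/4
M: M0=0, M1=-33/4, M2=0
seg 0: a=-5, c=M0/2=0, d=(M1−M0)/(6·1)=-11/8, b=Δ0−h0·(2M0+M1)/6=83/8
seg 1: a=4, c=M1/2=-33/8, d=(M2−M1)/(6·3)=11/24, b=Δ1−h1·(2M1+M2)/6=25/4
t_q=7/4 → seg 1, τ=3/4; S=4+25/4·τ+-33/8·τ²+11/24·τ³=3359/512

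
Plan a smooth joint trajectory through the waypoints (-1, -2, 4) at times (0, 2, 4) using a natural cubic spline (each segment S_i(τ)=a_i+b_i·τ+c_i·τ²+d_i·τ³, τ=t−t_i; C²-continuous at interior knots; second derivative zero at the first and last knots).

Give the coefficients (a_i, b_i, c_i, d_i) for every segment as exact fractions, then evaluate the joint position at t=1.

Δ: Δ0=-1/2, Δ1=3
row 1: diag=8, rhs=21; c'=1/4, d'=21/8
back: M1=21/8
M: M0=0, M1=21/8, M2=0
seg 0: a=-1, c=M0/2=0, d=(M1−M0)/(6·2)=7/32, b=Δ0−h0·(2M0+M1)/6=-11/8
seg 1: a=-2, c=M1/2=21/16, d=(M2−M1)/(6·2)=-7/32, b=Δ1−h1·(2M1+M2)/6=5/4
t_q=1 → seg 0, τ=1; S=-1+-11/8·τ+0·τ²+7/32·τ³=-69/32

  seg 0: a=-1 b=-11/8 c=0 d=7/32
  seg 1: a=-2 b=5/4 c=21/16 d=-7/32
S(1) = -69/32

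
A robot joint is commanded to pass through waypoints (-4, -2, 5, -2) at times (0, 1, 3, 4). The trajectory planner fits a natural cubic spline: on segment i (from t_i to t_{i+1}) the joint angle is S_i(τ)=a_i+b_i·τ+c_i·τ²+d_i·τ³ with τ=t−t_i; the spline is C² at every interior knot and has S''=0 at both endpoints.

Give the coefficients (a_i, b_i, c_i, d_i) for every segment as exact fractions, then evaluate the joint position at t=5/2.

Δ: Δ0=2, Δ1=7/2, Δ2=-7
row 1: diag=6, rhs=9; c'=1/3, d'=3/2
row 2: denom=6−2·1/3=16/3; d'=(-63−2·3/2)/(16/3)=-99/8
back: M2=-99/8
back: M1=3/2−1/3·-99/8=45/8
M: M0=0, M1=45/8, M2=-99/8, M3=0
seg 0: a=-4, c=M0/2=0, d=(M1−M0)/(6·1)=15/16, b=Δ0−h0·(2M0+M1)/6=17/16
seg 1: a=-2, c=M1/2=45/16, d=(M2−M1)/(6·2)=-3/2, b=Δ1−h1·(2M1+M2)/6=31/8
seg 2: a=5, c=M2/2=-99/16, d=(M3−M2)/(6·1)=33/16, b=Δ2−h2·(2M2+M3)/6=-23/8
t_q=5/2 → seg 1, τ=3/2; S=-2+31/8·τ+45/16·τ²+-3/2·τ³=325/64

  seg 0: a=-4 b=17/16 c=0 d=15/16
  seg 1: a=-2 b=31/8 c=45/16 d=-3/2
  seg 2: a=5 b=-23/8 c=-99/16 d=33/16
S(5/2) = 325/64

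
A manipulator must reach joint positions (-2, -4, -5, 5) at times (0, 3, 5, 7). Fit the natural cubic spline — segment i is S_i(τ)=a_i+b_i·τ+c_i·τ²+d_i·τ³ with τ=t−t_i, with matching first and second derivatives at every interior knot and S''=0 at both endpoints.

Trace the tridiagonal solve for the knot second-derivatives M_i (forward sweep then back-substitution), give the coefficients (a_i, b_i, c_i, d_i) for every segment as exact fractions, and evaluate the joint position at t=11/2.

  seg 0: a=-2 b=-65/228 c=0 d=-29/684
  seg 1: a=-4 b=-163/114 c=-29/76 d=193/456
  seg 2: a=-5 b=121/57 c=41/19 d=-41/114
S(11/2) = -1047/304

Δ: Δ0=-2/3, Δ1=-1/2, Δ2=5
row 1: diag=10, rhs=1; c'=1/5, d'=1/10
row 2: denom=8−2·1/5=38/5; d'=(33−2·1/10)/(38/5)=82/19
back: M2=82/19
back: M1=1/10−1/5·82/19=-29/38
M: M0=0, M1=-29/38, M2=82/19, M3=0
seg 0: a=-2, c=M0/2=0, d=(M1−M0)/(6·3)=-29/684, b=Δ0−h0·(2M0+M1)/6=-65/228
seg 1: a=-4, c=M1/2=-29/76, d=(M2−M1)/(6·2)=193/456, b=Δ1−h1·(2M1+M2)/6=-163/114
seg 2: a=-5, c=M2/2=41/19, d=(M3−M2)/(6·2)=-41/114, b=Δ2−h2·(2M2+M3)/6=121/57
t_q=11/2 → seg 2, τ=1/2; S=-5+121/57·τ+41/19·τ²+-41/114·τ³=-1047/304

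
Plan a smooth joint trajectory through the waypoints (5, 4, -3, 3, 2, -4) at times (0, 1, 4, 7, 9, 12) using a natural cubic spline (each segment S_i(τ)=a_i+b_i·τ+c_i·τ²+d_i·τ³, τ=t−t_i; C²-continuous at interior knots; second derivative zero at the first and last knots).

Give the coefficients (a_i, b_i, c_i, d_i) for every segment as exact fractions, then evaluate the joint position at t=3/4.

Δ: Δ0=-1, Δ1=-7/3, Δ2=2, Δ3=-1/2, Δ4=-2
row 1: diag=8, rhs=-8; c'=3/8, d'=-1
row 2: denom=12−3·3/8=87/8; d'=(26−3·-1)/(87/8)=8/3
row 3: denom=10−3·8/29=266/29; d'=(-15−3·8/3)/(266/29)=-667/266
row 4: denom=10−2·29/133=1272/133; d'=(-9−2·-667/266)/(1272/133)=-5/12
back: M4=-5/12
back: M3=-667/266−29/133·-5/12=-29/12
back: M2=8/3−8/29·-29/12=10/3
back: M1=-1−3/8·10/3=-9/4
M: M0=0, M1=-9/4, M2=10/3, M3=-29/12, M4=-5/12, M5=0
seg 0: a=5, c=M0/2=0, d=(M1−M0)/(6·1)=-3/8, b=Δ0−h0·(2M0+M1)/6=-5/8
seg 1: a=4, c=M1/2=-9/8, d=(M2−M1)/(6·3)=67/216, b=Δ1−h1·(2M1+M2)/6=-7/4
seg 2: a=-3, c=M2/2=5/3, d=(M3−M2)/(6·3)=-23/72, b=Δ2−h2·(2M2+M3)/6=-1/8
seg 3: a=3, c=M3/2=-29/24, d=(M4−M3)/(6·2)=1/6, b=Δ3−h3·(2M3+M4)/6=5/4
seg 4: a=2, c=M4/2=-5/24, d=(M5−M4)/(6·3)=5/216, b=Δ4−h4·(2M4+M5)/6=-19/12
t_q=3/4 → seg 0, τ=3/4; S=5+-5/8·τ+0·τ²+-3/8·τ³=2239/512

  seg 0: a=5 b=-5/8 c=0 d=-3/8
  seg 1: a=4 b=-7/4 c=-9/8 d=67/216
  seg 2: a=-3 b=-1/8 c=5/3 d=-23/72
  seg 3: a=3 b=5/4 c=-29/24 d=1/6
  seg 4: a=2 b=-19/12 c=-5/24 d=5/216
S(3/4) = 2239/512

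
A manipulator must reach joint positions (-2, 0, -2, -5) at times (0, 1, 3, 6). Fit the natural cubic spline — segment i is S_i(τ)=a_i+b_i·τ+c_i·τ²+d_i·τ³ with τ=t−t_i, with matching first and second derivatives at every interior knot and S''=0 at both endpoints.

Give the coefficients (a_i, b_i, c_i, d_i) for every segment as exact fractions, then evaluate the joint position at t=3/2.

Δ: Δ0=2, Δ1=-1, Δ2=-1
row 1: diag=6, rhs=-18; c'=1/3, d'=-3
row 2: denom=10−2·1/3=28/3; d'=(0−2·-3)/(28/3)=9/14
back: M2=9/14
back: M1=-3−1/3·9/14=-45/14
M: M0=0, M1=-45/14, M2=9/14, M3=0
seg 0: a=-2, c=M0/2=0, d=(M1−M0)/(6·1)=-15/28, b=Δ0−h0·(2M0+M1)/6=71/28
seg 1: a=0, c=M1/2=-45/28, d=(M2−M1)/(6·2)=9/28, b=Δ1−h1·(2M1+M2)/6=13/14
seg 2: a=-2, c=M2/2=9/28, d=(M3−M2)/(6·3)=-1/28, b=Δ2−h2·(2M2+M3)/6=-23/14
t_q=3/2 → seg 1, τ=1/2; S=0+13/14·τ+-45/28·τ²+9/28·τ³=23/224

  seg 0: a=-2 b=71/28 c=0 d=-15/28
  seg 1: a=0 b=13/14 c=-45/28 d=9/28
  seg 2: a=-2 b=-23/14 c=9/28 d=-1/28
S(3/2) = 23/224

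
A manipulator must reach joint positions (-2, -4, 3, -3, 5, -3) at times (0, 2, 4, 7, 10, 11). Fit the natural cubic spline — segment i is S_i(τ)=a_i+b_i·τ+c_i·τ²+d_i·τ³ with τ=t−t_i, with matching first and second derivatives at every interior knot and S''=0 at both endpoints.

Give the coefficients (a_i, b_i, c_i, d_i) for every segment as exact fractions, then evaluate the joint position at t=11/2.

  seg 0: a=-2 b=-3991/1509 c=0 d=1241/3018
  seg 1: a=-4 b=3455/1509 c=1241/503 d=-11239/12072
  seg 2: a=3 b=2977/3018 c=-6275/2012 d=38449/54324
  seg 3: a=-3 b=8351/6036 c=4906/1509 d=-51127/54324
  seg 4: a=5 b=-13643/3018 c=-10501/2012 d=10501/6036
S(11/2) = -2397/16096

Δ: Δ0=-1, Δ1=7/2, Δ2=-2, Δ3=8/3, Δ4=-8
row 1: diag=8, rhs=27; c'=1/4, d'=27/8
row 2: denom=10−2·1/4=19/2; d'=(-33−2·27/8)/(19/2)=-159/38
row 3: denom=12−3·6/19=210/19; d'=(28−3·-159/38)/(210/19)=1541/420
row 4: denom=8−3·19/70=503/70; d'=(-64−3·1541/420)/(503/70)=-10501/1006
back: M4=-10501/1006
back: M3=1541/420−19/70·-10501/1006=9812/1509
back: M2=-159/38−6/19·9812/1509=-6275/1006
back: M1=27/8−1/4·-6275/1006=2482/503
M: M0=0, M1=2482/503, M2=-6275/1006, M3=9812/1509, M4=-10501/1006, M5=0
seg 0: a=-2, c=M0/2=0, d=(M1−M0)/(6·2)=1241/3018, b=Δ0−h0·(2M0+M1)/6=-3991/1509
seg 1: a=-4, c=M1/2=1241/503, d=(M2−M1)/(6·2)=-11239/12072, b=Δ1−h1·(2M1+M2)/6=3455/1509
seg 2: a=3, c=M2/2=-6275/2012, d=(M3−M2)/(6·3)=38449/54324, b=Δ2−h2·(2M2+M3)/6=2977/3018
seg 3: a=-3, c=M3/2=4906/1509, d=(M4−M3)/(6·3)=-51127/54324, b=Δ3−h3·(2M3+M4)/6=8351/6036
seg 4: a=5, c=M4/2=-10501/2012, d=(M5−M4)/(6·1)=10501/6036, b=Δ4−h4·(2M4+M5)/6=-13643/3018
t_q=11/2 → seg 2, τ=3/2; S=3+2977/3018·τ+-6275/2012·τ²+38449/54324·τ³=-2397/16096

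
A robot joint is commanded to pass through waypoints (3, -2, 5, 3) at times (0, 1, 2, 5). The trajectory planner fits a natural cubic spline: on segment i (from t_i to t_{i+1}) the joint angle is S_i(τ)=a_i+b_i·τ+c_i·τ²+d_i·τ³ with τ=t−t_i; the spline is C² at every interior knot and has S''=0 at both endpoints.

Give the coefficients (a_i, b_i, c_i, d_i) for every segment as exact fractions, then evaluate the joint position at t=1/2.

Δ: Δ0=-5, Δ1=7, Δ2=-2/3
row 1: diag=4, rhs=72; c'=1/4, d'=18
row 2: denom=8−1·1/4=31/4; d'=(-46−1·18)/(31/4)=-256/31
back: M2=-256/31
back: M1=18−1/4·-256/31=622/31
M: M0=0, M1=622/31, M2=-256/31, M3=0
seg 0: a=3, c=M0/2=0, d=(M1−M0)/(6·1)=311/93, b=Δ0−h0·(2M0+M1)/6=-776/93
seg 1: a=-2, c=M1/2=311/31, d=(M2−M1)/(6·1)=-439/93, b=Δ1−h1·(2M1+M2)/6=157/93
seg 2: a=5, c=M2/2=-128/31, d=(M3−M2)/(6·3)=128/279, b=Δ2−h2·(2M2+M3)/6=706/93
t_q=1/2 → seg 0, τ=1/2; S=3+-776/93·τ+0·τ²+311/93·τ³=-187/248

  seg 0: a=3 b=-776/93 c=0 d=311/93
  seg 1: a=-2 b=157/93 c=311/31 d=-439/93
  seg 2: a=5 b=706/93 c=-128/31 d=128/279
S(1/2) = -187/248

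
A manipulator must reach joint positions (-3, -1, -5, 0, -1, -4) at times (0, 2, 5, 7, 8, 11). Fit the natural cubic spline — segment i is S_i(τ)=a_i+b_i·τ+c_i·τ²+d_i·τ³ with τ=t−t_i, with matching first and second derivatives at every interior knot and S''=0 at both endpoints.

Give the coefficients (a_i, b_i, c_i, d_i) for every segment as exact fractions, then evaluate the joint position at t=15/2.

Δ: Δ0=1, Δ1=-4/3, Δ2=5/2, Δ3=-1, Δ4=-1
row 1: diag=10, rhs=-14; c'=3/10, d'=-7/5
row 2: denom=10−3·3/10=91/10; d'=(23−3·-7/5)/(91/10)=272/91
row 3: denom=6−2·20/91=506/91; d'=(-21−2·272/91)/(506/91)=-2455/506
row 4: denom=8−1·91/506=3957/506; d'=(0−1·-2455/506)/(3957/506)=2455/3957
back: M4=2455/3957
back: M3=-2455/506−91/506·2455/3957=-19640/3957
back: M2=272/91−20/91·-19640/3957=16144/3957
back: M1=-7/5−3/10·16144/3957=-3461/1319
M: M0=0, M1=-3461/1319, M2=16144/3957, M3=-19640/3957, M4=2455/3957, M5=0
seg 0: a=-3, c=M0/2=0, d=(M1−M0)/(6·2)=-3461/15828, b=Δ0−h0·(2M0+M1)/6=7418/3957
seg 1: a=-1, c=M1/2=-3461/2638, d=(M2−M1)/(6·3)=26527/71226, b=Δ1−h1·(2M1+M2)/6=-2965/3957
seg 2: a=-5, c=M2/2=8072/3957, d=(M3−M2)/(6·2)=-994/1319, b=Δ2−h2·(2M2+M3)/6=11353/7914
seg 3: a=0, c=M3/2=-9820/3957, d=(M4−M3)/(6·1)=2455/2638, b=Δ3−h3·(2M3+M4)/6=4361/7914
seg 4: a=-1, c=M4/2=2455/7914, d=(M5−M4)/(6·3)=-2455/71226, b=Δ4−h4·(2M4+M5)/6=-6412/3957
t_q=15/2 → seg 3, τ=1/2; S=0+4361/7914·τ+-9820/3957·τ²+2455/2638·τ³=-14471/63312

  seg 0: a=-3 b=7418/3957 c=0 d=-3461/15828
  seg 1: a=-1 b=-2965/3957 c=-3461/2638 d=26527/71226
  seg 2: a=-5 b=11353/7914 c=8072/3957 d=-994/1319
  seg 3: a=0 b=4361/7914 c=-9820/3957 d=2455/2638
  seg 4: a=-1 b=-6412/3957 c=2455/7914 d=-2455/71226
S(15/2) = -14471/63312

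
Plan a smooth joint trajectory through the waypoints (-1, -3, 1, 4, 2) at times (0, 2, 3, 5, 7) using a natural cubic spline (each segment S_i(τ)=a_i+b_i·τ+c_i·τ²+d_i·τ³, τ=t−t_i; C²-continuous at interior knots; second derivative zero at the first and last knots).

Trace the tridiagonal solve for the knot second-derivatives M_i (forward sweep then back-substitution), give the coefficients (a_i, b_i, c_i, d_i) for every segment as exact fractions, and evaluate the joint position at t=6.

  seg 0: a=-1 b=-363/128 c=0 d=235/512
  seg 1: a=-3 b=171/64 c=705/256 d=-365/256
  seg 2: a=1 b=999/256 c=-195/128 d=165/1024
  seg 3: a=4 b=-33/128 c=-285/512 d=95/1024
S(6) = 3357/1024

Δ: Δ0=-1, Δ1=4, Δ2=3/2, Δ3=-1
row 1: diag=6, rhs=30; c'=1/6, d'=5
row 2: denom=6−1·1/6=35/6; d'=(-15−1·5)/(35/6)=-24/7
row 3: denom=8−2·12/35=256/35; d'=(-15−2·-24/7)/(256/35)=-285/256
back: M3=-285/256
back: M2=-24/7−12/35·-285/256=-195/64
back: M1=5−1/6·-195/64=705/128
M: M0=0, M1=705/128, M2=-195/64, M3=-285/256, M4=0
seg 0: a=-1, c=M0/2=0, d=(M1−M0)/(6·2)=235/512, b=Δ0−h0·(2M0+M1)/6=-363/128
seg 1: a=-3, c=M1/2=705/256, d=(M2−M1)/(6·1)=-365/256, b=Δ1−h1·(2M1+M2)/6=171/64
seg 2: a=1, c=M2/2=-195/128, d=(M3−M2)/(6·2)=165/1024, b=Δ2−h2·(2M2+M3)/6=999/256
seg 3: a=4, c=M3/2=-285/512, d=(M4−M3)/(6·2)=95/1024, b=Δ3−h3·(2M3+M4)/6=-33/128
t_q=6 → seg 3, τ=1; S=4+-33/128·τ+-285/512·τ²+95/1024·τ³=3357/1024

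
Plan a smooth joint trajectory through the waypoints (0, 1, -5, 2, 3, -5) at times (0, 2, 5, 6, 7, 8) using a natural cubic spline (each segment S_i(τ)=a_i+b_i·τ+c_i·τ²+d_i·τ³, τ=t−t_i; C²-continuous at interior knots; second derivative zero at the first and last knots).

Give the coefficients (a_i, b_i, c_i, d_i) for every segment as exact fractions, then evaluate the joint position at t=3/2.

Δ: Δ0=1/2, Δ1=-2, Δ2=7, Δ3=1, Δ4=-8
row 1: diag=10, rhs=-15; c'=3/10, d'=-3/2
row 2: denom=8−3·3/10=71/10; d'=(54−3·-3/2)/(71/10)=585/71
row 3: denom=4−1·10/71=274/71; d'=(-36−1·585/71)/(274/71)=-3141/274
row 4: denom=4−1·71/274=1025/274; d'=(-54−1·-3141/274)/(1025/274)=-2331/205
back: M4=-2331/205
back: M3=-3141/274−71/274·-2331/205=-1746/205
back: M2=585/71−10/71·-1746/205=387/41
back: M1=-3/2−3/10·387/41=-888/205
M: M0=0, M1=-888/205, M2=387/41, M3=-1746/205, M4=-2331/205, M5=0
seg 0: a=0, c=M0/2=0, d=(M1−M0)/(6·2)=-74/205, b=Δ0−h0·(2M0+M1)/6=797/410
seg 1: a=1, c=M1/2=-444/205, d=(M2−M1)/(6·3)=941/1230, b=Δ1−h1·(2M1+M2)/6=-979/410
seg 2: a=-5, c=M2/2=387/82, d=(M3−M2)/(6·1)=-1227/410, b=Δ2−h2·(2M2+M3)/6=1081/205
seg 3: a=2, c=M3/2=-873/205, d=(M4−M3)/(6·1)=-39/82, b=Δ3−h3·(2M3+M4)/6=2351/410
seg 4: a=3, c=M4/2=-2331/410, d=(M5−M4)/(6·1)=777/410, b=Δ4−h4·(2M4+M5)/6=-863/205
t_q=3/2 → seg 0, τ=3/2; S=0+797/410·τ+0·τ²+-74/205·τ³=348/205

  seg 0: a=0 b=797/410 c=0 d=-74/205
  seg 1: a=1 b=-979/410 c=-444/205 d=941/1230
  seg 2: a=-5 b=1081/205 c=387/82 d=-1227/410
  seg 3: a=2 b=2351/410 c=-873/205 d=-39/82
  seg 4: a=3 b=-863/205 c=-2331/410 d=777/410
S(3/2) = 348/205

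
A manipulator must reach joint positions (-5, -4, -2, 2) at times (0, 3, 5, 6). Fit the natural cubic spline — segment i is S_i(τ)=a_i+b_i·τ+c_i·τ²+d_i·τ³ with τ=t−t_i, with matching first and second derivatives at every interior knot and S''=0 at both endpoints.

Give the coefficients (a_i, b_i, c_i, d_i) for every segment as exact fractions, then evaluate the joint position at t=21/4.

  seg 0: a=-5 b=37/84 c=0 d=-1/84
  seg 1: a=-4 b=5/42 c=-3/28 d=23/84
  seg 2: a=-2 b=125/42 c=43/28 d=-43/84
S(21/4) = -299/256

Δ: Δ0=1/3, Δ1=1, Δ2=4
row 1: diag=10, rhs=4; c'=1/5, d'=2/5
row 2: denom=6−2·1/5=28/5; d'=(18−2·2/5)/(28/5)=43/14
back: M2=43/14
back: M1=2/5−1/5·43/14=-3/14
M: M0=0, M1=-3/14, M2=43/14, M3=0
seg 0: a=-5, c=M0/2=0, d=(M1−M0)/(6·3)=-1/84, b=Δ0−h0·(2M0+M1)/6=37/84
seg 1: a=-4, c=M1/2=-3/28, d=(M2−M1)/(6·2)=23/84, b=Δ1−h1·(2M1+M2)/6=5/42
seg 2: a=-2, c=M2/2=43/28, d=(M3−M2)/(6·1)=-43/84, b=Δ2−h2·(2M2+M3)/6=125/42
t_q=21/4 → seg 2, τ=1/4; S=-2+125/42·τ+43/28·τ²+-43/84·τ³=-299/256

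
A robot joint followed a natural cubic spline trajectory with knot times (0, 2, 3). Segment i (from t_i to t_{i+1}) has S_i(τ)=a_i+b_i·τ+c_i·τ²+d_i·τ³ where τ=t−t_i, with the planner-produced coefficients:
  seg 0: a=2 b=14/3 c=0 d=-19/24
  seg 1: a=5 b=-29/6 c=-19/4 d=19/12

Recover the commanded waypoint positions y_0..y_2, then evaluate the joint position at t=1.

y_0 = S_0(0) = a_0 = 2
y_1 = S_1(0) = a_1 = 5
y_2 = S_1(1) = -3
t_q=1 is in segment 0 (τ=1); S_0(τ)=47/8

y_0=2 y_1=5 y_2=-3
S(1) = 47/8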